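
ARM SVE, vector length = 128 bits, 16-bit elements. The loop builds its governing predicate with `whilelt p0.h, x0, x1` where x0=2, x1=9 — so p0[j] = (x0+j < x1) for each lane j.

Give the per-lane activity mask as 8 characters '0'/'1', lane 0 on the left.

128-bit reg / 16-bit elem → 8 lanes
active while 2+j < 9, i.e. j ∈ [0,7) capped at 8 ⇒ 7
bits (lane 0 leftmost): 11111110

predicate = 11111110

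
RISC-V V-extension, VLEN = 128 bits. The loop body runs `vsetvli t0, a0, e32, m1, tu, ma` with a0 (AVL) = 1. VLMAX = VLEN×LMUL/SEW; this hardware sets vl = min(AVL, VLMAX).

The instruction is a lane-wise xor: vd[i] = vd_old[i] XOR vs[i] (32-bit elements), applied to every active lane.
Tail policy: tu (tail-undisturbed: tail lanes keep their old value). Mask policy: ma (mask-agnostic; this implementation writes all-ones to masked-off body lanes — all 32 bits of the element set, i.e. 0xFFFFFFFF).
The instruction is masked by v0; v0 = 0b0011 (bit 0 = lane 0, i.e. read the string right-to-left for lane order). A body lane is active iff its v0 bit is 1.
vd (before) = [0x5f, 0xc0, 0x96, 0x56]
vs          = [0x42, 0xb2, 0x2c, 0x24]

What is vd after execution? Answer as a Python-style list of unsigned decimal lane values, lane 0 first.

vd = [29, 192, 150, 86]

VLMAX = VLEN×LMUL/SEW = 128×1/32 = 4
vl ← min(1, 4) = 1
[0] xor(0x5f,0x42) = 0x1d
[1] tail/keep = 0xc0
[2] tail/keep = 0x96
[3] tail/keep = 0x56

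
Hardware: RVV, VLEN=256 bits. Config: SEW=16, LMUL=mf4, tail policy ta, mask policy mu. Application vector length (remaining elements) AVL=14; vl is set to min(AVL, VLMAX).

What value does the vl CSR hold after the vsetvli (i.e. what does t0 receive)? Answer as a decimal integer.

lanes per group: 256·1/4/16 = 4
vl ← min(14, 4) = 4

vl = 4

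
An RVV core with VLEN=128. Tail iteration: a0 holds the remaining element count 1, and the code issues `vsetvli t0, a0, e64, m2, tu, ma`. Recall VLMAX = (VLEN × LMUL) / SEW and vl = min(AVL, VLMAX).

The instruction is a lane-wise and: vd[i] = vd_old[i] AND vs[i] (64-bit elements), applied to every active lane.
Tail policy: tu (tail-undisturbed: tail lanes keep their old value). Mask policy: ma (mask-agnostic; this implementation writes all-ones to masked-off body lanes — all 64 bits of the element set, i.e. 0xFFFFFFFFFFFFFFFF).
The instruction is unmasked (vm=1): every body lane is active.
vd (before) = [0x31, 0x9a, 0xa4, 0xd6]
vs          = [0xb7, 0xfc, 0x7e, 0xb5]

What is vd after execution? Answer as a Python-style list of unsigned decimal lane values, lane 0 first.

vd = [49, 154, 164, 214]

lanes per group: 128·2/64 = 4
AVL=1 ≤ VLMAX=4, so vl = 1
  i=0: and(0x31,0xb7) → 49
  i=1: tail/keep → 154
  i=2: tail/keep → 164
  i=3: tail/keep → 214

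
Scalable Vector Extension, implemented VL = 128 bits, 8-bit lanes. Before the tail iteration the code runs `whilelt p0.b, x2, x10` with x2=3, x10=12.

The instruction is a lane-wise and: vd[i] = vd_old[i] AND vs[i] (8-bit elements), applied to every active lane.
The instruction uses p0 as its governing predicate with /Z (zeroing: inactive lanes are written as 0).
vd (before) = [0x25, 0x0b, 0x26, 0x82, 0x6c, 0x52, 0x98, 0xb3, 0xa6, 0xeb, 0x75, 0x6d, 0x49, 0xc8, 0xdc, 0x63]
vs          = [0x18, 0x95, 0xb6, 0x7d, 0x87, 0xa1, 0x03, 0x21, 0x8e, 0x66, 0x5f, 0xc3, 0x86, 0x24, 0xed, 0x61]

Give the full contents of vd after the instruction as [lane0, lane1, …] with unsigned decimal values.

register lanes = 128/8 = 16
p0[j] = (3+j < 12); true for j=0..8 → 9 lanes set
  i=0: and(0x25,0x18) → 0
  i=1: and(0x0b,0x95) → 1
  i=2: and(0x26,0xb6) → 38
  i=3: and(0x82,0x7d) → 0
  i=4: and(0x6c,0x87) → 4
  i=5: and(0x52,0xa1) → 0
  i=6: and(0x98,0x03) → 0
  i=7: and(0xb3,0x21) → 33
  i=8: and(0xa6,0x8e) → 134
  i=9: tail/zero → 0
  i=10: tail/zero → 0
  i=11: tail/zero → 0
  i=12: tail/zero → 0
  i=13: tail/zero → 0
  i=14: tail/zero → 0
  i=15: tail/zero → 0

vd = [0, 1, 38, 0, 4, 0, 0, 33, 134, 0, 0, 0, 0, 0, 0, 0]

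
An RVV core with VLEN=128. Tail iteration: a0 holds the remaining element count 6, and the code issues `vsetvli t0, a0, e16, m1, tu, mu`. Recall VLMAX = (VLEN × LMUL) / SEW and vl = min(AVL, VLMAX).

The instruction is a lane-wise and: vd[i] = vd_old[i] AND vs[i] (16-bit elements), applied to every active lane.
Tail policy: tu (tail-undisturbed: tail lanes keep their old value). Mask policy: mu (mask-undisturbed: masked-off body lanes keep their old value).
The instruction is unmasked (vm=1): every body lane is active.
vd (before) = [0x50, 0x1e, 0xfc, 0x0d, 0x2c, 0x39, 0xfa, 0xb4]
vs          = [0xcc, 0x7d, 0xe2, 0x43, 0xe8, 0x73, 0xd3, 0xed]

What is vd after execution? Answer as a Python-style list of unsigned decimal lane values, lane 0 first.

vd = [64, 28, 224, 1, 40, 49, 250, 180]

VLMAX = (128 × 1) / 16 = 8 lanes
vl ← min(6, 8) = 6
[0] and(0x50,0xcc) = 0x40
[1] and(0x1e,0x7d) = 0x1c
[2] and(0xfc,0xe2) = 0xe0
[3] and(0x0d,0x43) = 0x01
[4] and(0x2c,0xe8) = 0x28
[5] and(0x39,0x73) = 0x31
[6] tail/keep = 0xfa
[7] tail/keep = 0xb4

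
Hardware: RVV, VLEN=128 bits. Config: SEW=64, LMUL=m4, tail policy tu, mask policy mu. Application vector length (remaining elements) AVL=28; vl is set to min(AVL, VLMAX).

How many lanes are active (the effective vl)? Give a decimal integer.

vl = 8

VLMAX = (128 × 4) / 64 = 8 lanes
vl ← min(28, 8) = 8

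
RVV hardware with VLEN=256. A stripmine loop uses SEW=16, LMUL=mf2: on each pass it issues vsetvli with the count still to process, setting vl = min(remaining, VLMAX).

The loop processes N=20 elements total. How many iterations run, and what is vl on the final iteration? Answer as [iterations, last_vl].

lanes per group: 256·1/2/16 = 8
N=20: ⌈20/8⌉ = 3 iters; last vl = 20 − 2×8 = 4

[iterations, last_vl] = [3, 4]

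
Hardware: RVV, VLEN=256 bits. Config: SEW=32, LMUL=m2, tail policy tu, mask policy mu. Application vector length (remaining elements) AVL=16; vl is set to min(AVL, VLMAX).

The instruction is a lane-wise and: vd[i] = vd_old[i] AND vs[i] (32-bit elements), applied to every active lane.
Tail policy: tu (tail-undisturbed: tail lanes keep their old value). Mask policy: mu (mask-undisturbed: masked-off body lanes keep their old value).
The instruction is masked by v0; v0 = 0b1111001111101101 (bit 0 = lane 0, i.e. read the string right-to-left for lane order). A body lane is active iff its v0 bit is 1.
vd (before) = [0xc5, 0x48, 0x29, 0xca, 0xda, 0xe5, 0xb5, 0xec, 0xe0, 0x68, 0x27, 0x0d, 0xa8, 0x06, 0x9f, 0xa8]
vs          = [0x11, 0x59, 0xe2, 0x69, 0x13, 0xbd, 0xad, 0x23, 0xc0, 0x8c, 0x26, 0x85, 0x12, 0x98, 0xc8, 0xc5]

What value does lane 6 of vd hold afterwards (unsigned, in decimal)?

VLMAX = (256 × 2) / 32 = 16 lanes
AVL=16 ≤ VLMAX=16, so vl = 16
  i=0: and(0xc5,0x11) → 1
  i=1: mask-off/keep → 72
  i=2: and(0x29,0xe2) → 32
  i=3: and(0xca,0x69) → 72
  i=4: mask-off/keep → 218
  i=5: and(0xe5,0xbd) → 165
  i=6: and(0xb5,0xad) → 165
  i=7: and(0xec,0x23) → 32
  i=8: and(0xe0,0xc0) → 192
  i=9: and(0x68,0x8c) → 8
  i=10: mask-off/keep → 39
  i=11: mask-off/keep → 13
  i=12: and(0xa8,0x12) → 0
  i=13: and(0x06,0x98) → 0
  i=14: and(0x9f,0xc8) → 136
  i=15: and(0xa8,0xc5) → 128

vd[6] = 165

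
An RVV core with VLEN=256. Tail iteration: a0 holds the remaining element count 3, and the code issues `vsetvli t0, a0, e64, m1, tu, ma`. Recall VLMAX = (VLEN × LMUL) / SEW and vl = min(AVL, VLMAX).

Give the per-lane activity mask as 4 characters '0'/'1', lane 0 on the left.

predicate = 1110

VLMAX = (256 × 1) / 64 = 4 lanes
vl ← min(3, 4) = 3
bits (lane 0 leftmost): 1110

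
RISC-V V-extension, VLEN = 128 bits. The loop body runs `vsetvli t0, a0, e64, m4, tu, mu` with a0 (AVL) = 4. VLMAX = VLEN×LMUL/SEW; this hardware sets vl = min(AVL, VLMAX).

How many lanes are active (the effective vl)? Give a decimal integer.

vl = 4

VLMAX = (128 × 4) / 64 = 8 lanes
vl = min(AVL, VLMAX) = min(4, 8) = 4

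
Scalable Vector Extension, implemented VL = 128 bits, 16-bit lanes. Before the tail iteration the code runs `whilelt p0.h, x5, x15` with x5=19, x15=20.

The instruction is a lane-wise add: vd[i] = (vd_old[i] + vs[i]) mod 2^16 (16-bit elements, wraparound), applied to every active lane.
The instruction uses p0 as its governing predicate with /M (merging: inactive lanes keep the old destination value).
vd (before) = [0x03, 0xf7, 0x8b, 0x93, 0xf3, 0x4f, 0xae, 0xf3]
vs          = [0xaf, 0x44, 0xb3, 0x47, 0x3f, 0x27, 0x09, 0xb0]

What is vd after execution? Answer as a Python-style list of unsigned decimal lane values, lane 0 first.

register lanes = 128/16 = 8
p0[j] = (19+j < 20); true for j=0..0 → 1 lanes set
lane  0: add(0x03,0xaf) ⇒ 0xb2
lane  1: tail/keep ⇒ 0xf7
lane  2: tail/keep ⇒ 0x8b
lane  3: tail/keep ⇒ 0x93
lane  4: tail/keep ⇒ 0xf3
lane  5: tail/keep ⇒ 0x4f
lane  6: tail/keep ⇒ 0xae
lane  7: tail/keep ⇒ 0xf3

vd = [178, 247, 139, 147, 243, 79, 174, 243]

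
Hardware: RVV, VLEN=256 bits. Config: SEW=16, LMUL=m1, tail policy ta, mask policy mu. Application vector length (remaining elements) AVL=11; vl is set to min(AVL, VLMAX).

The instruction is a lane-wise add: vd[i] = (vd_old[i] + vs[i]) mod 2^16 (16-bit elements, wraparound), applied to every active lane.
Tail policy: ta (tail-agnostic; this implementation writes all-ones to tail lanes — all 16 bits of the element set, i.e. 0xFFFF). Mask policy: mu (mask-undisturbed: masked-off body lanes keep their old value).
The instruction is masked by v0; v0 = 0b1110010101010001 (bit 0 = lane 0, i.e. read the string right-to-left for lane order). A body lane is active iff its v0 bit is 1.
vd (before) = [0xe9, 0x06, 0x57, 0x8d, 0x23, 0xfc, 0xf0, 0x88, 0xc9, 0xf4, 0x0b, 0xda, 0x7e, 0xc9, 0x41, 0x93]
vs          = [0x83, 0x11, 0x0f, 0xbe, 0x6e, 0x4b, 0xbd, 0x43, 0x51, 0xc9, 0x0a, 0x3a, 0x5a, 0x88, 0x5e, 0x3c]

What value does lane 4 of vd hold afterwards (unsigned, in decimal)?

vd[4] = 145

VLMAX = (256 × 1) / 16 = 16 lanes
vl = min(AVL, VLMAX) = min(11, 16) = 11
  i=0: add(0xe9,0x83) → 364
  i=1: mask-off/keep → 6
  i=2: mask-off/keep → 87
  i=3: mask-off/keep → 141
  i=4: add(0x23,0x6e) → 145
  i=5: mask-off/keep → 252
  i=6: add(0xf0,0xbd) → 429
  i=7: mask-off/keep → 136
  i=8: add(0xc9,0x51) → 282
  i=9: mask-off/keep → 244
  i=10: add(0x0b,0x0a) → 21
  i=11: tail/ones → 65535
  i=12: tail/ones → 65535
  i=13: tail/ones → 65535
  i=14: tail/ones → 65535
  i=15: tail/ones → 65535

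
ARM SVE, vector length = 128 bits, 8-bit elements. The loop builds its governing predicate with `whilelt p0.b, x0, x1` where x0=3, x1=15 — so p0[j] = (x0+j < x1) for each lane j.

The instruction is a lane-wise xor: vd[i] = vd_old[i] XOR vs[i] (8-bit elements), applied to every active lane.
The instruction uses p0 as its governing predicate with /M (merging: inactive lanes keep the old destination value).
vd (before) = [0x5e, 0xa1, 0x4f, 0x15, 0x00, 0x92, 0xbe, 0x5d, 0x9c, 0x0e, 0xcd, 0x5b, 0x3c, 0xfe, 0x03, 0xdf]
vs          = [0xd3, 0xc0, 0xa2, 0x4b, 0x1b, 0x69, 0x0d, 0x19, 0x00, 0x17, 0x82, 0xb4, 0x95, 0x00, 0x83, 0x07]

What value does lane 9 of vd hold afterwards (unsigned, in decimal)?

vd[9] = 25

128-bit reg / 8-bit elem → 16 lanes
whilelt: lane j active iff 3+j < 15 → j < 12 → 12 active
  i=0: xor(0x5e,0xd3) → 141
  i=1: xor(0xa1,0xc0) → 97
  i=2: xor(0x4f,0xa2) → 237
  i=3: xor(0x15,0x4b) → 94
  i=4: xor(0x00,0x1b) → 27
  i=5: xor(0x92,0x69) → 251
  i=6: xor(0xbe,0x0d) → 179
  i=7: xor(0x5d,0x19) → 68
  i=8: xor(0x9c,0x00) → 156
  i=9: xor(0x0e,0x17) → 25
  i=10: xor(0xcd,0x82) → 79
  i=11: xor(0x5b,0xb4) → 239
  i=12: tail/keep → 60
  i=13: tail/keep → 254
  i=14: tail/keep → 3
  i=15: tail/keep → 223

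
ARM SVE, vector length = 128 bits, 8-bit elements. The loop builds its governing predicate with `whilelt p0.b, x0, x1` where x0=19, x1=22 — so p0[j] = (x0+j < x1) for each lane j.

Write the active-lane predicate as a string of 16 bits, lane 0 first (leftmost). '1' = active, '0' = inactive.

register lanes = 128/8 = 16
p0[j] = (19+j < 22); true for j=0..2 → 3 lanes set
bits (lane 0 leftmost): 1110000000000000

predicate = 1110000000000000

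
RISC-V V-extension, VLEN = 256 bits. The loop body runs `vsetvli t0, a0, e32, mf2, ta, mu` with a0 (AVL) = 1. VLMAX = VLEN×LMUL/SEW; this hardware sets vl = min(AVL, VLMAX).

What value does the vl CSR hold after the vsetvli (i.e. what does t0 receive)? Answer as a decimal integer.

vl = 1

lanes per group: 256·1/2/32 = 4
vl ← min(1, 4) = 1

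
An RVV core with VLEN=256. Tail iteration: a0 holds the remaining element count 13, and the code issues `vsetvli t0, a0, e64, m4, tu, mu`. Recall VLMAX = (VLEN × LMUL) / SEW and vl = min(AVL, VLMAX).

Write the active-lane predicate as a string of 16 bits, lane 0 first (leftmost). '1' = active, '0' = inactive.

predicate = 1111111111111000

VLMAX = (256 × 4) / 64 = 16 lanes
vl = min(AVL, VLMAX) = min(13, 16) = 13
bits (lane 0 leftmost): 1111111111111000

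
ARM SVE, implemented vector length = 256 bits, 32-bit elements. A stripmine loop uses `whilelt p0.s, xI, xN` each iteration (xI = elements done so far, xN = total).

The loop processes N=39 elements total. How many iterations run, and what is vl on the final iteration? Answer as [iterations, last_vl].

[iterations, last_vl] = [5, 7]

register lanes = 256/32 = 8
N=39: ⌈39/8⌉ = 5 iters; last vl = 39 − 4×8 = 7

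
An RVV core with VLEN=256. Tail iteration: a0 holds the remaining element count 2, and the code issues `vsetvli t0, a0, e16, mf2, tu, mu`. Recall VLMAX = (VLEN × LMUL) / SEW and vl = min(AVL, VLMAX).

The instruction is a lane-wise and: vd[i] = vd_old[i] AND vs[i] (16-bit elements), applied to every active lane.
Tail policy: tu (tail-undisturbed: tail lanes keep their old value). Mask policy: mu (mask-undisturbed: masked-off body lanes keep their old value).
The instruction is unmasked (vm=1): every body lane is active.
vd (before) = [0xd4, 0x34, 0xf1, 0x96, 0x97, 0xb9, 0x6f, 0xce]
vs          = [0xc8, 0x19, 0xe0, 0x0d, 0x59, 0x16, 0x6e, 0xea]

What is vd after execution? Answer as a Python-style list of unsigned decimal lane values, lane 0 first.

lanes per group: 256·1/2/16 = 8
AVL=2 ≤ VLMAX=8, so vl = 2
lane  0: and(0xd4,0xc8) ⇒ 0xc0
lane  1: and(0x34,0x19) ⇒ 0x10
lane  2: tail/keep ⇒ 0xf1
lane  3: tail/keep ⇒ 0x96
lane  4: tail/keep ⇒ 0x97
lane  5: tail/keep ⇒ 0xb9
lane  6: tail/keep ⇒ 0x6f
lane  7: tail/keep ⇒ 0xce

vd = [192, 16, 241, 150, 151, 185, 111, 206]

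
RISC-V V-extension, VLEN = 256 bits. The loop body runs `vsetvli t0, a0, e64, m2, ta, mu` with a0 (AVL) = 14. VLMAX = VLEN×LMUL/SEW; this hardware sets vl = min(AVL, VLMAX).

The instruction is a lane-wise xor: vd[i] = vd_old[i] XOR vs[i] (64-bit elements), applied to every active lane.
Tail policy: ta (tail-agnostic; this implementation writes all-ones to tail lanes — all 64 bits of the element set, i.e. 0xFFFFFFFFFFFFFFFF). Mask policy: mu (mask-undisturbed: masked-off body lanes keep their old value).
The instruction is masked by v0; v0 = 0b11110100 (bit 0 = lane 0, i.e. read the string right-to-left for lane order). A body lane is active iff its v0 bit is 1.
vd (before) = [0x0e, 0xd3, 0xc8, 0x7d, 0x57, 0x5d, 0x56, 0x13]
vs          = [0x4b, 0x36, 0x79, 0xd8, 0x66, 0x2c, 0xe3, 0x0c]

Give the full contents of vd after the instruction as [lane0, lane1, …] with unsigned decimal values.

VLMAX = (256 × 2) / 64 = 8 lanes
AVL=14 > VLMAX=8, so vl = 8
vd[0] mask-off/keep -> 0x0e
vd[1] mask-off/keep -> 0xd3
vd[2] xor(0xc8,0x79) -> 0xb1
vd[3] mask-off/keep -> 0x7d
vd[4] xor(0x57,0x66) -> 0x31
vd[5] xor(0x5d,0x2c) -> 0x71
vd[6] xor(0x56,0xe3) -> 0xb5
vd[7] xor(0x13,0x0c) -> 0x1f

vd = [14, 211, 177, 125, 49, 113, 181, 31]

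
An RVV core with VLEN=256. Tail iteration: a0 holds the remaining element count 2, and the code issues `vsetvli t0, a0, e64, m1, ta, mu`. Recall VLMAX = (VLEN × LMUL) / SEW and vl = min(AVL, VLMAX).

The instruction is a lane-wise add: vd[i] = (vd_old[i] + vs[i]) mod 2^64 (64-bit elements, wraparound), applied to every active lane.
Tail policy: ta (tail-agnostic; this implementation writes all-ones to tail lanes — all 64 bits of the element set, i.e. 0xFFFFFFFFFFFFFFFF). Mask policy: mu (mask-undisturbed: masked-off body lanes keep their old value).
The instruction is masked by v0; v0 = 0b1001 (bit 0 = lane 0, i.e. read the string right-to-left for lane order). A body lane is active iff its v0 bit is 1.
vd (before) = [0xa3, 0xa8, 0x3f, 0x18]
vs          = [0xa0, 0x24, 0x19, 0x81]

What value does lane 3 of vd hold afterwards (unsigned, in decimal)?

VLMAX = (256 × 1) / 64 = 4 lanes
AVL=2 ≤ VLMAX=4, so vl = 2
lane  0: add(0xa3,0xa0) ⇒ 0x143
lane  1: mask-off/keep ⇒ 0xa8
lane  2: tail/ones ⇒ 0xffffffffffffffff
lane  3: tail/ones ⇒ 0xffffffffffffffff

vd[3] = 18446744073709551615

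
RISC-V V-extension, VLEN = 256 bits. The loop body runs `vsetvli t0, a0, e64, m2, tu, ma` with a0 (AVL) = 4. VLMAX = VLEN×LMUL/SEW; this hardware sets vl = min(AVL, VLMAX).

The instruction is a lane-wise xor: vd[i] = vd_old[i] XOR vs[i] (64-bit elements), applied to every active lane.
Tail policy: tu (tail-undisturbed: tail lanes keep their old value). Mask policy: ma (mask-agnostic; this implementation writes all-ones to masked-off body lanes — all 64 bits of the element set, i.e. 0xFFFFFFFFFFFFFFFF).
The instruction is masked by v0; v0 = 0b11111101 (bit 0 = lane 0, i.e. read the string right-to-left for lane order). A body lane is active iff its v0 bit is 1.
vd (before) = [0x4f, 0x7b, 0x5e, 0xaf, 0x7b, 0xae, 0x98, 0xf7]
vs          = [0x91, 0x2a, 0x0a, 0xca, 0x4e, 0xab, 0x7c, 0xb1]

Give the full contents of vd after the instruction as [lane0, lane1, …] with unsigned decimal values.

VLMAX = VLEN×LMUL/SEW = 256×2/64 = 8
AVL=4 ≤ VLMAX=8, so vl = 4
lane  0: xor(0x4f,0x91) ⇒ 0xde
lane  1: mask-off/ones ⇒ 0xffffffffffffffff
lane  2: xor(0x5e,0x0a) ⇒ 0x54
lane  3: xor(0xaf,0xca) ⇒ 0x65
lane  4: tail/keep ⇒ 0x7b
lane  5: tail/keep ⇒ 0xae
lane  6: tail/keep ⇒ 0x98
lane  7: tail/keep ⇒ 0xf7

vd = [222, 18446744073709551615, 84, 101, 123, 174, 152, 247]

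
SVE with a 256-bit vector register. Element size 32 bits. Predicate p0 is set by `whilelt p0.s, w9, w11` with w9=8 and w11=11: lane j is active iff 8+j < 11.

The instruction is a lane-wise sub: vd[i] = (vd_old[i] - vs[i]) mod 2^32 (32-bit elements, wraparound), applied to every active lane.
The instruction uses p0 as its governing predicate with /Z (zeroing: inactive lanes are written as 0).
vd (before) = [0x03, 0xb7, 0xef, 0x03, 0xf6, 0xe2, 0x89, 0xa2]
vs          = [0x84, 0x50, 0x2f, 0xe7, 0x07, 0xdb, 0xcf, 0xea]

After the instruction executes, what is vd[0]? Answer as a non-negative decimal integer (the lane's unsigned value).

vd[0] = 4294967167

lane count: 256 div 32 = 8
whilelt: lane j active iff 8+j < 11 → j < 3 → 3 active
[0] sub(0x03,0x84) = 0xffffff7f
[1] sub(0xb7,0x50) = 0x67
[2] sub(0xef,0x2f) = 0xc0
[3] tail/zero = 0x00
[4] tail/zero = 0x00
[5] tail/zero = 0x00
[6] tail/zero = 0x00
[7] tail/zero = 0x00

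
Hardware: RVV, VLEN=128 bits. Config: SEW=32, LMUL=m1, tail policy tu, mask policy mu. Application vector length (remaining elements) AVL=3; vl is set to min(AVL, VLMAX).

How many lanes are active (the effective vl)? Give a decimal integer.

VLMAX = (128 × 1) / 32 = 4 lanes
vl = min(AVL, VLMAX) = min(3, 4) = 3

vl = 3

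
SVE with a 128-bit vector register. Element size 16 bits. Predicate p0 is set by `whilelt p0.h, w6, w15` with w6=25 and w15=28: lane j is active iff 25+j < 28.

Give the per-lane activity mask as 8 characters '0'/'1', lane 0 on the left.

register lanes = 128/16 = 8
p0[j] = (25+j < 28); true for j=0..2 → 3 lanes set
bits (lane 0 leftmost): 11100000

predicate = 11100000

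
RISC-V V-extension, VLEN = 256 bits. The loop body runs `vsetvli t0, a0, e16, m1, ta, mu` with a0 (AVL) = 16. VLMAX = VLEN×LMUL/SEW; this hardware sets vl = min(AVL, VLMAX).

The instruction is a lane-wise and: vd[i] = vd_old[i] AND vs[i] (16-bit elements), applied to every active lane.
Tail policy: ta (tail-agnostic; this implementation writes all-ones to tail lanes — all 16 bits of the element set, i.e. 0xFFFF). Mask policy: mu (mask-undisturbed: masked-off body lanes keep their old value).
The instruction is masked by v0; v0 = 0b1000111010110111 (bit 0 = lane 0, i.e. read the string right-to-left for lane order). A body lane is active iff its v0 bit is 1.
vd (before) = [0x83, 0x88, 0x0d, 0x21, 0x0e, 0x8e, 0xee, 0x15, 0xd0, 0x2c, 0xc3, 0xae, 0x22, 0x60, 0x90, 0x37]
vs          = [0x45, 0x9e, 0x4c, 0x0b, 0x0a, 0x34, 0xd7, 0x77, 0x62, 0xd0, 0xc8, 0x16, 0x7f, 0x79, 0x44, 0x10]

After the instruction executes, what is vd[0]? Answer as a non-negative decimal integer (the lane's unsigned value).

vd[0] = 1

lanes per group: 256·1/16 = 16
vl ← min(16, 16) = 16
lane  0: and(0x83,0x45) ⇒ 0x01
lane  1: and(0x88,0x9e) ⇒ 0x88
lane  2: and(0x0d,0x4c) ⇒ 0x0c
lane  3: mask-off/keep ⇒ 0x21
lane  4: and(0x0e,0x0a) ⇒ 0x0a
lane  5: and(0x8e,0x34) ⇒ 0x04
lane  6: mask-off/keep ⇒ 0xee
lane  7: and(0x15,0x77) ⇒ 0x15
lane  8: mask-off/keep ⇒ 0xd0
lane  9: and(0x2c,0xd0) ⇒ 0x00
lane 10: and(0xc3,0xc8) ⇒ 0xc0
lane 11: and(0xae,0x16) ⇒ 0x06
lane 12: mask-off/keep ⇒ 0x22
lane 13: mask-off/keep ⇒ 0x60
lane 14: mask-off/keep ⇒ 0x90
lane 15: and(0x37,0x10) ⇒ 0x10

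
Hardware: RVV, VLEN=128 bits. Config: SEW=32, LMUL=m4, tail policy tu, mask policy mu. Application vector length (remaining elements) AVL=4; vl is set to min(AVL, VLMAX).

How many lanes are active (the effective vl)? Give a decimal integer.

vl = 4

lanes per group: 128·4/32 = 16
vl = min(AVL, VLMAX) = min(4, 16) = 4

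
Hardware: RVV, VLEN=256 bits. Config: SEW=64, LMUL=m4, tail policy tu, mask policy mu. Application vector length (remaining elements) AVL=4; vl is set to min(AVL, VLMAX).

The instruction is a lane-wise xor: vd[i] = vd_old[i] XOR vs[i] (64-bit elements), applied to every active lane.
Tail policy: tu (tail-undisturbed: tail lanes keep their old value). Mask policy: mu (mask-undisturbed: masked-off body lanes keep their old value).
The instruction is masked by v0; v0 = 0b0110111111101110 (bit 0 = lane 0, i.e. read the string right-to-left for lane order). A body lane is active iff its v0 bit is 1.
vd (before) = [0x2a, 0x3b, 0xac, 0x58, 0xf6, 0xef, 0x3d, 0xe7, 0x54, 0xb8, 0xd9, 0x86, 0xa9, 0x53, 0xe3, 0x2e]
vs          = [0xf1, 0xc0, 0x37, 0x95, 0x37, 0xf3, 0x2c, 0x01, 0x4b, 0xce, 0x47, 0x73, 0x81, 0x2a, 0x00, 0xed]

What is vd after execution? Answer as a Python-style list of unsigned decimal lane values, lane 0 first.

vd = [42, 251, 155, 205, 246, 239, 61, 231, 84, 184, 217, 134, 169, 83, 227, 46]

VLMAX = (256 × 4) / 64 = 16 lanes
vl ← min(4, 16) = 4
lane  0: mask-off/keep ⇒ 0x2a
lane  1: xor(0x3b,0xc0) ⇒ 0xfb
lane  2: xor(0xac,0x37) ⇒ 0x9b
lane  3: xor(0x58,0x95) ⇒ 0xcd
lane  4: tail/keep ⇒ 0xf6
lane  5: tail/keep ⇒ 0xef
lane  6: tail/keep ⇒ 0x3d
lane  7: tail/keep ⇒ 0xe7
lane  8: tail/keep ⇒ 0x54
lane  9: tail/keep ⇒ 0xb8
lane 10: tail/keep ⇒ 0xd9
lane 11: tail/keep ⇒ 0x86
lane 12: tail/keep ⇒ 0xa9
lane 13: tail/keep ⇒ 0x53
lane 14: tail/keep ⇒ 0xe3
lane 15: tail/keep ⇒ 0x2e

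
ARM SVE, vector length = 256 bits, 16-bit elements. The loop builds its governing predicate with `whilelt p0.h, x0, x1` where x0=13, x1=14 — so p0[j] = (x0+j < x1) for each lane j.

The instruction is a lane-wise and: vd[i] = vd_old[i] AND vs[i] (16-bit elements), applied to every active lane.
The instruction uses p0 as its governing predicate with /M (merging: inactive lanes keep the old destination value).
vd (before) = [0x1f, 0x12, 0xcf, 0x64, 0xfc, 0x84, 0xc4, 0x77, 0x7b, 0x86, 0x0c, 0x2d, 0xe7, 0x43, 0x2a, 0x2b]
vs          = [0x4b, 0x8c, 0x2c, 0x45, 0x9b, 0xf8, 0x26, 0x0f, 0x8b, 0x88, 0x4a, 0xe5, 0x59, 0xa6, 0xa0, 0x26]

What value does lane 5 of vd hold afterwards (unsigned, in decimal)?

lane count: 256 div 16 = 16
active while 13+j < 14, i.e. j ∈ [0,1) capped at 16 ⇒ 1
lane  0: and(0x1f,0x4b) ⇒ 0x0b
lane  1: tail/keep ⇒ 0x12
lane  2: tail/keep ⇒ 0xcf
lane  3: tail/keep ⇒ 0x64
lane  4: tail/keep ⇒ 0xfc
lane  5: tail/keep ⇒ 0x84
lane  6: tail/keep ⇒ 0xc4
lane  7: tail/keep ⇒ 0x77
lane  8: tail/keep ⇒ 0x7b
lane  9: tail/keep ⇒ 0x86
lane 10: tail/keep ⇒ 0x0c
lane 11: tail/keep ⇒ 0x2d
lane 12: tail/keep ⇒ 0xe7
lane 13: tail/keep ⇒ 0x43
lane 14: tail/keep ⇒ 0x2a
lane 15: tail/keep ⇒ 0x2b

vd[5] = 132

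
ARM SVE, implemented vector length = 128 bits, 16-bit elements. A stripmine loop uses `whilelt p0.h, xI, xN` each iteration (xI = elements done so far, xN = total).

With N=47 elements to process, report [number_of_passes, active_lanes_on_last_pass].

128-bit reg / 16-bit elem → 8 lanes
47 elements at 8/iter → 6 passes, remainder 7 on the last

[iterations, last_vl] = [6, 7]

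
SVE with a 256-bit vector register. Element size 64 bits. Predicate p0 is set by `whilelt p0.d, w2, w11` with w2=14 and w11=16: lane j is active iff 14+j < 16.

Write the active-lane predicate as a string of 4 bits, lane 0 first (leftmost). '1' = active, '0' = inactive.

register lanes = 256/64 = 4
active while 14+j < 16, i.e. j ∈ [0,2) capped at 4 ⇒ 2
bits (lane 0 leftmost): 1100

predicate = 1100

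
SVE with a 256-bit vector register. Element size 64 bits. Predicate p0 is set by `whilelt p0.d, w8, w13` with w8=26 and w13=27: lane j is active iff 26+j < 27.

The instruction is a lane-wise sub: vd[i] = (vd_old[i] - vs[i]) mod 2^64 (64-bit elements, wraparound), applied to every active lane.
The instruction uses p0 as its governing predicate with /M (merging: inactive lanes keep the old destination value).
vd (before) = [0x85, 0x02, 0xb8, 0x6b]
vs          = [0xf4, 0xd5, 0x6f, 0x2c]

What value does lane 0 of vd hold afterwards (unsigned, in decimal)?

256-bit reg / 64-bit elem → 4 lanes
p0[j] = (26+j < 27); true for j=0..0 → 1 lanes set
vd[0] sub(0x85,0xf4) -> 0xffffffffffffff91
vd[1] tail/keep -> 0x02
vd[2] tail/keep -> 0xb8
vd[3] tail/keep -> 0x6b

vd[0] = 18446744073709551505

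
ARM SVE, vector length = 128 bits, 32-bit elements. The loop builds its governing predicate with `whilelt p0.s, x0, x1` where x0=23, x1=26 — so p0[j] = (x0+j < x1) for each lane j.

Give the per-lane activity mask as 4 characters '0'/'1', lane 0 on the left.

128-bit reg / 32-bit elem → 4 lanes
active while 23+j < 26, i.e. j ∈ [0,3) capped at 4 ⇒ 3
bits (lane 0 leftmost): 1110

predicate = 1110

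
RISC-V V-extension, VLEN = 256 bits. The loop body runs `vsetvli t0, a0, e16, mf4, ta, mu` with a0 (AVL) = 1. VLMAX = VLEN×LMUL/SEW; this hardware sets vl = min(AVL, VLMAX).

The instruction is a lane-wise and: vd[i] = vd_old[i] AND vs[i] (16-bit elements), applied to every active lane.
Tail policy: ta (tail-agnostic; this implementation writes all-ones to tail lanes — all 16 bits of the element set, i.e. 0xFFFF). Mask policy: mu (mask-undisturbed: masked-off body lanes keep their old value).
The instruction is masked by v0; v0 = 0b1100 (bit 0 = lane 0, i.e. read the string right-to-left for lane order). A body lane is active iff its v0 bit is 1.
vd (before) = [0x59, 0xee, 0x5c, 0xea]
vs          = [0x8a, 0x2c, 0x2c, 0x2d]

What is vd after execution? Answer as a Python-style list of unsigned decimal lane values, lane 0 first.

VLMAX = VLEN×LMUL/SEW = 256×1/4/16 = 4
AVL=1 ≤ VLMAX=4, so vl = 1
vd[0] mask-off/keep -> 0x59
vd[1] tail/ones -> 0xffff
vd[2] tail/ones -> 0xffff
vd[3] tail/ones -> 0xffff

vd = [89, 65535, 65535, 65535]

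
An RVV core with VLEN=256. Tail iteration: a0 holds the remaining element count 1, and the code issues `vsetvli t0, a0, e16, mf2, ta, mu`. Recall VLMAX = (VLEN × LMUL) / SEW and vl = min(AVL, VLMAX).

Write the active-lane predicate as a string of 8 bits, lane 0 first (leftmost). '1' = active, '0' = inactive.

predicate = 10000000

VLMAX = VLEN×LMUL/SEW = 256×1/2/16 = 8
AVL=1 ≤ VLMAX=8, so vl = 1
bits (lane 0 leftmost): 10000000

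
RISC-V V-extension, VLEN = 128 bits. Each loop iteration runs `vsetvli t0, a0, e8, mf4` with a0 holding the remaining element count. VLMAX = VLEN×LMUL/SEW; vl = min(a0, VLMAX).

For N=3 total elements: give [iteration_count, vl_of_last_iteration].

[iterations, last_vl] = [1, 3]

lanes per group: 128·1/4/8 = 4
N=3: ⌈3/4⌉ = 1 iters; last vl = 3 − 0×4 = 3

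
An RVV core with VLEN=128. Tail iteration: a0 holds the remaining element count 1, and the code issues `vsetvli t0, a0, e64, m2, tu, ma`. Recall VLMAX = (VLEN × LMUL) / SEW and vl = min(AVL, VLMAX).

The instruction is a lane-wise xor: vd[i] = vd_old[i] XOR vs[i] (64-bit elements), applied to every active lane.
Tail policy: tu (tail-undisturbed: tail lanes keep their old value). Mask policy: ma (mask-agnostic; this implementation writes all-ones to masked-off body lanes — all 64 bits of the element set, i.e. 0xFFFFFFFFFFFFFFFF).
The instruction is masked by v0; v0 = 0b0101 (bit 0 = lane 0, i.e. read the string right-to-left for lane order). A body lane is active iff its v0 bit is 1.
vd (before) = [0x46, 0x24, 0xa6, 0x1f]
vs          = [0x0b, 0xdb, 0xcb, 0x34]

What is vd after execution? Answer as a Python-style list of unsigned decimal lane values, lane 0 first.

VLMAX = (128 × 2) / 64 = 4 lanes
vl = min(AVL, VLMAX) = min(1, 4) = 1
lane  0: xor(0x46,0x0b) ⇒ 0x4d
lane  1: tail/keep ⇒ 0x24
lane  2: tail/keep ⇒ 0xa6
lane  3: tail/keep ⇒ 0x1f

vd = [77, 36, 166, 31]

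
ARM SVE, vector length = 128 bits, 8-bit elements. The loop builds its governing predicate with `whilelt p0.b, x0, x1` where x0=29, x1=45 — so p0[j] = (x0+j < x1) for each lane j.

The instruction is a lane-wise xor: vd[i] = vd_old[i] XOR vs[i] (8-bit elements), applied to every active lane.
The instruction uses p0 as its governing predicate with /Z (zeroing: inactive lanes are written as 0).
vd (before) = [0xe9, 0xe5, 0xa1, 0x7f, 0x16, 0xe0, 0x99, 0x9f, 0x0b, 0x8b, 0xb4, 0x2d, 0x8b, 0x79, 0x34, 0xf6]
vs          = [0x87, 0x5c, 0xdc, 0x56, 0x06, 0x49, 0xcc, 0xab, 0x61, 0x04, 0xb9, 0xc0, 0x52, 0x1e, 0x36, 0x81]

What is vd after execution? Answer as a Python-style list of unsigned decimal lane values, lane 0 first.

128-bit reg / 8-bit elem → 16 lanes
p0[j] = (29+j < 45); true for j=0..15 → 16 lanes set
lane  0: xor(0xe9,0x87) ⇒ 0x6e
lane  1: xor(0xe5,0x5c) ⇒ 0xb9
lane  2: xor(0xa1,0xdc) ⇒ 0x7d
lane  3: xor(0x7f,0x56) ⇒ 0x29
lane  4: xor(0x16,0x06) ⇒ 0x10
lane  5: xor(0xe0,0x49) ⇒ 0xa9
lane  6: xor(0x99,0xcc) ⇒ 0x55
lane  7: xor(0x9f,0xab) ⇒ 0x34
lane  8: xor(0x0b,0x61) ⇒ 0x6a
lane  9: xor(0x8b,0x04) ⇒ 0x8f
lane 10: xor(0xb4,0xb9) ⇒ 0x0d
lane 11: xor(0x2d,0xc0) ⇒ 0xed
lane 12: xor(0x8b,0x52) ⇒ 0xd9
lane 13: xor(0x79,0x1e) ⇒ 0x67
lane 14: xor(0x34,0x36) ⇒ 0x02
lane 15: xor(0xf6,0x81) ⇒ 0x77

vd = [110, 185, 125, 41, 16, 169, 85, 52, 106, 143, 13, 237, 217, 103, 2, 119]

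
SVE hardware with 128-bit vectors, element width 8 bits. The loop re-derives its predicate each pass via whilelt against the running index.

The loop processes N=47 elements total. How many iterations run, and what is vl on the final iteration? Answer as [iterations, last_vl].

[iterations, last_vl] = [3, 15]

register lanes = 128/8 = 16
N=47: ⌈47/16⌉ = 3 iters; last vl = 47 − 2×16 = 15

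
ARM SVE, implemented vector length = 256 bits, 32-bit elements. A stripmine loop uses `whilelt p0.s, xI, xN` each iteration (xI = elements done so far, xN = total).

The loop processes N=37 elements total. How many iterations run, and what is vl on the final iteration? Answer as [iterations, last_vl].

register lanes = 256/32 = 8
N=37: ⌈37/8⌉ = 5 iters; last vl = 37 − 4×8 = 5

[iterations, last_vl] = [5, 5]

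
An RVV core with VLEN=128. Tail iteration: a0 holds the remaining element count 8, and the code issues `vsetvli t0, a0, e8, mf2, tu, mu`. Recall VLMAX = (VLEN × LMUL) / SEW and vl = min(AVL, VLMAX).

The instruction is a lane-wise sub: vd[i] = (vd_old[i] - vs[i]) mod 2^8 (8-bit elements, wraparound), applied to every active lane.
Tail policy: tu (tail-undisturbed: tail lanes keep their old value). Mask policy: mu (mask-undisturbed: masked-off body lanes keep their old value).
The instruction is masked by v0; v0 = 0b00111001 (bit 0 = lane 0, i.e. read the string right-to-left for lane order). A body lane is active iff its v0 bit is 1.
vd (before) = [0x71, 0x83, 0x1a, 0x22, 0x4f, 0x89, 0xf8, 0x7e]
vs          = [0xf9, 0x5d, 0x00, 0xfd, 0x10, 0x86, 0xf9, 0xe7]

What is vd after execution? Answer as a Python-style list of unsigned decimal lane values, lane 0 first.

vd = [120, 131, 26, 37, 63, 3, 248, 126]

VLMAX = (128 × 1/2) / 8 = 8 lanes
AVL=8 ≤ VLMAX=8, so vl = 8
lane  0: sub(0x71,0xf9) ⇒ 0x78
lane  1: mask-off/keep ⇒ 0x83
lane  2: mask-off/keep ⇒ 0x1a
lane  3: sub(0x22,0xfd) ⇒ 0x25
lane  4: sub(0x4f,0x10) ⇒ 0x3f
lane  5: sub(0x89,0x86) ⇒ 0x03
lane  6: mask-off/keep ⇒ 0xf8
lane  7: mask-off/keep ⇒ 0x7e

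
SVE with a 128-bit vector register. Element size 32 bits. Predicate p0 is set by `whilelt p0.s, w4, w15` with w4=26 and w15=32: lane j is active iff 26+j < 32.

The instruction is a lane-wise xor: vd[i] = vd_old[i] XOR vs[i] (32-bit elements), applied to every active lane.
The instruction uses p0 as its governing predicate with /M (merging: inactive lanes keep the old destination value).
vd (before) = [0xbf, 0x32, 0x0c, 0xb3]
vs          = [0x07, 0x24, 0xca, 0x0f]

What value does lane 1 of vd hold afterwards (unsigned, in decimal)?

128-bit reg / 32-bit elem → 4 lanes
active while 26+j < 32, i.e. j ∈ [0,6) capped at 4 ⇒ 4
  i=0: xor(0xbf,0x07) → 184
  i=1: xor(0x32,0x24) → 22
  i=2: xor(0x0c,0xca) → 198
  i=3: xor(0xb3,0x0f) → 188

vd[1] = 22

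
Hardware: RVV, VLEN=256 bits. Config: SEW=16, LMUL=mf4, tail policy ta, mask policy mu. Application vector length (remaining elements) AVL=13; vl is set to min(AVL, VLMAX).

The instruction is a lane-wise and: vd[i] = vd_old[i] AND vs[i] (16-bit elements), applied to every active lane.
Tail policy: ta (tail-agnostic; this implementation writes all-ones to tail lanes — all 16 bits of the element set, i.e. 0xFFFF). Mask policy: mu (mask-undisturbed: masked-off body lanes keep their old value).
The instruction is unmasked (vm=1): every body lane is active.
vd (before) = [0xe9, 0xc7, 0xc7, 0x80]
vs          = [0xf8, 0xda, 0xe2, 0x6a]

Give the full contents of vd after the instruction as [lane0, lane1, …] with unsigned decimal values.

vd = [232, 194, 194, 0]

VLMAX = (256 × 1/4) / 16 = 4 lanes
vl = min(AVL, VLMAX) = min(13, 4) = 4
[0] and(0xe9,0xf8) = 0xe8
[1] and(0xc7,0xda) = 0xc2
[2] and(0xc7,0xe2) = 0xc2
[3] and(0x80,0x6a) = 0x00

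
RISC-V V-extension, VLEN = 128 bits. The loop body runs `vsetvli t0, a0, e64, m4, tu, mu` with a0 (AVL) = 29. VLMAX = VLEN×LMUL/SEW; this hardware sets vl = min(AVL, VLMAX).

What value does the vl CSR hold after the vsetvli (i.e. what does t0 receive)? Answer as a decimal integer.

VLMAX = VLEN×LMUL/SEW = 128×4/64 = 8
AVL=29 > VLMAX=8, so vl = 8

vl = 8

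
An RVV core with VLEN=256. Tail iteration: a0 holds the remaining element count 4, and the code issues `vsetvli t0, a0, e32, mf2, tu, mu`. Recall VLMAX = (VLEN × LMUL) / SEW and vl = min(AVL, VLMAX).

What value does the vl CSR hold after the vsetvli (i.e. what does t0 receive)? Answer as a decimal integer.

vl = 4

VLMAX = VLEN×LMUL/SEW = 256×1/2/32 = 4
vl ← min(4, 4) = 4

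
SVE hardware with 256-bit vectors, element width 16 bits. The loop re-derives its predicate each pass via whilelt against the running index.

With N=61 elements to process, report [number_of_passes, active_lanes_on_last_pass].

[iterations, last_vl] = [4, 13]

lane count: 256 div 16 = 16
N=61: ⌈61/16⌉ = 4 iters; last vl = 61 − 3×16 = 13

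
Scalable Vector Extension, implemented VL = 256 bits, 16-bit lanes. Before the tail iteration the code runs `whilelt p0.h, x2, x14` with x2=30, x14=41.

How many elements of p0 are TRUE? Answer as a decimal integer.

register lanes = 256/16 = 16
whilelt: lane j active iff 30+j < 41 → j < 11 → 11 active

vl = 11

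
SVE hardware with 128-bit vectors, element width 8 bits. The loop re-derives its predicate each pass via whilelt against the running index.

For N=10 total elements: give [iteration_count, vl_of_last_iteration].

register lanes = 128/8 = 16
iterations = ceil(10/16) = 1; final-pass vl = 10

[iterations, last_vl] = [1, 10]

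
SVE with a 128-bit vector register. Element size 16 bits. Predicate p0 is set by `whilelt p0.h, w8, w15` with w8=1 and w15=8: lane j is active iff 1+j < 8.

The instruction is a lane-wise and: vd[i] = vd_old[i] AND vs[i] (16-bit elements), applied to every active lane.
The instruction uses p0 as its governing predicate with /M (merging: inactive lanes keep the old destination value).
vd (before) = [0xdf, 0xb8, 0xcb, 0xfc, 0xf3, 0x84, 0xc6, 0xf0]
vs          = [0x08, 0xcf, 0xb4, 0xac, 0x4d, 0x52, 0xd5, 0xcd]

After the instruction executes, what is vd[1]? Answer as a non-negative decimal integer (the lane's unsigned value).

vd[1] = 136

128-bit reg / 16-bit elem → 8 lanes
whilelt: lane j active iff 1+j < 8 → j < 7 → 7 active
lane  0: and(0xdf,0x08) ⇒ 0x08
lane  1: and(0xb8,0xcf) ⇒ 0x88
lane  2: and(0xcb,0xb4) ⇒ 0x80
lane  3: and(0xfc,0xac) ⇒ 0xac
lane  4: and(0xf3,0x4d) ⇒ 0x41
lane  5: and(0x84,0x52) ⇒ 0x00
lane  6: and(0xc6,0xd5) ⇒ 0xc4
lane  7: tail/keep ⇒ 0xf0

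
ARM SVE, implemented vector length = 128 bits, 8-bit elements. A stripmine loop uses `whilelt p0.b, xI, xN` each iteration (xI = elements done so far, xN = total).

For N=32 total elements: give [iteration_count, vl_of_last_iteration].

[iterations, last_vl] = [2, 16]

128-bit reg / 8-bit elem → 16 lanes
N=32: ⌈32/16⌉ = 2 iters; last vl = 32 − 1×16 = 16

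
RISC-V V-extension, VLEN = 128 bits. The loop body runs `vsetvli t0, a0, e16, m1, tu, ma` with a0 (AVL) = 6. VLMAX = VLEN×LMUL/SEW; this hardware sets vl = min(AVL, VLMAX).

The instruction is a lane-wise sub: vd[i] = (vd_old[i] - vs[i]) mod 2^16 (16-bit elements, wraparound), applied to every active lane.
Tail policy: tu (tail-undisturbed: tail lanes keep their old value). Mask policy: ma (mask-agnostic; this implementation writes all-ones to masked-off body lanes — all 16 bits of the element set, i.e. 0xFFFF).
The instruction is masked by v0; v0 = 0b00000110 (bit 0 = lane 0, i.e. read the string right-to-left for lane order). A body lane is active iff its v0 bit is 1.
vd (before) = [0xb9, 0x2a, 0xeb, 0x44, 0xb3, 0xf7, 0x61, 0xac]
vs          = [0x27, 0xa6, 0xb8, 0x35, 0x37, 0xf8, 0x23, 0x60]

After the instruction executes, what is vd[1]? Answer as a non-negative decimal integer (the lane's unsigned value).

vd[1] = 65412

VLMAX = (128 × 1) / 16 = 8 lanes
AVL=6 ≤ VLMAX=8, so vl = 6
[0] mask-off/ones = 0xffff
[1] sub(0x2a,0xa6) = 0xff84
[2] sub(0xeb,0xb8) = 0x33
[3] mask-off/ones = 0xffff
[4] mask-off/ones = 0xffff
[5] mask-off/ones = 0xffff
[6] tail/keep = 0x61
[7] tail/keep = 0xac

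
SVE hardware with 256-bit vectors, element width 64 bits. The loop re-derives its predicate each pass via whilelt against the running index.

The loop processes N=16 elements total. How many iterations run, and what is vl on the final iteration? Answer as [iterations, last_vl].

256-bit reg / 64-bit elem → 4 lanes
16 elements at 4/iter → 4 passes, remainder 4 on the last

[iterations, last_vl] = [4, 4]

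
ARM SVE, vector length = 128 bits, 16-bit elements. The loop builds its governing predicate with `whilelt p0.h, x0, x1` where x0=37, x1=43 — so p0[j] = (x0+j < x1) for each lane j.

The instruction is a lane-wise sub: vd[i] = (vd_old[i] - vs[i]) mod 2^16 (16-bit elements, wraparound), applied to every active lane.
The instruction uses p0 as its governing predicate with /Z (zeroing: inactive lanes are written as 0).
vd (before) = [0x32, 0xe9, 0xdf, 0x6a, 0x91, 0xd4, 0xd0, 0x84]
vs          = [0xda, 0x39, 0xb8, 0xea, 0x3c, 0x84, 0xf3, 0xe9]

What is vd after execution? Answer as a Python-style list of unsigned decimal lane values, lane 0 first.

register lanes = 128/16 = 8
active while 37+j < 43, i.e. j ∈ [0,6) capped at 8 ⇒ 6
[0] sub(0x32,0xda) = 0xff58
[1] sub(0xe9,0x39) = 0xb0
[2] sub(0xdf,0xb8) = 0x27
[3] sub(0x6a,0xea) = 0xff80
[4] sub(0x91,0x3c) = 0x55
[5] sub(0xd4,0x84) = 0x50
[6] tail/zero = 0x00
[7] tail/zero = 0x00

vd = [65368, 176, 39, 65408, 85, 80, 0, 0]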